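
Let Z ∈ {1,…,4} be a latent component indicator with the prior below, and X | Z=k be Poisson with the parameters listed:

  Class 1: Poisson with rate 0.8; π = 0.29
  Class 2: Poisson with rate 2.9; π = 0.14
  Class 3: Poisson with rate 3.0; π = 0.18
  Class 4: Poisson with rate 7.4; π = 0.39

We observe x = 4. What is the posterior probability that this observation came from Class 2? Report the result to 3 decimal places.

0.267

Apply Bayes' rule: the posterior for each component is proportional to its prior times its likelihood at x.
Component likelihoods at x = 4:
  p_1 = e^(−0.8)·0.8^4/4! = 0.00766855
  p_2 = e^(−2.9)·2.9^4/4! = 0.162154
  p_3 = e^(−3.0)·3.0^4/4! = 0.168031
  p_4 = e^(−7.4)·7.4^4/4! = 0.0763724
Multiply by the mixture weights:
  w_1·p_1 = 0.29 × 0.00766855 = 0.00222388
  w_2·p_2 = 0.14 × 0.162154 = 0.0227015
  w_3·p_3 = 0.18 × 0.168031 = 0.0302456
  w_4·p_4 = 0.39 × 0.0763724 = 0.0297852
Normaliser: 0.00222388 + 0.0227015 + 0.0302456 + 0.0297852 = 0.0849563
P(Class 2 | 4) ≈ 0.267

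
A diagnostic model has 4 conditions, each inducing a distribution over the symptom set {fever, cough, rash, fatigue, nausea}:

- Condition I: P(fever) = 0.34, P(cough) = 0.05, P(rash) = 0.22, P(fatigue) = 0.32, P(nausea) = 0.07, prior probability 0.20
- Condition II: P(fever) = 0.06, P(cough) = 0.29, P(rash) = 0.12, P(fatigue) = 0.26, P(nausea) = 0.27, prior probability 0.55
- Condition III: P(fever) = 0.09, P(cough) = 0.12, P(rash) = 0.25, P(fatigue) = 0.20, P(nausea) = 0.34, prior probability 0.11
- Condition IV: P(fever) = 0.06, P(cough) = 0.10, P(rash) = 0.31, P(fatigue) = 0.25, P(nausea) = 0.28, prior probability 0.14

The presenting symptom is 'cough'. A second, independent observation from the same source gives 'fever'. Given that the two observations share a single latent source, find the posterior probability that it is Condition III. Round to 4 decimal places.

0.0792

Apply Bayes' rule: the posterior for each component is proportional to its prior times its likelihood at x.
Since both observations come from the same component, the likelihood for component k is f_k(x₁)·f_k(x₂).
  L_I = [0.05] × [0.34] = 0.017
  L_II = [0.29] × [0.06] = 0.0174
  L_III = [0.12] × [0.09] = 0.0108
  L_IV = [0.1] × [0.06] = 0.006
Weight by the priors:
  w_I·L_I = 0.20 × 0.017 = 0.0034
  w_II·L_II = 0.55 × 0.0174 = 0.00957
  w_III·L_III = 0.11 × 0.0108 = 0.001188
  w_IV·L_IV = 0.14 × 0.006 = 0.00084
Denominator: 0.0034 + 0.00957 + 0.001188 + 0.00084 = 0.014998
So the posterior for Condition III is 0.001188 / 0.014998 ≈ 0.0792.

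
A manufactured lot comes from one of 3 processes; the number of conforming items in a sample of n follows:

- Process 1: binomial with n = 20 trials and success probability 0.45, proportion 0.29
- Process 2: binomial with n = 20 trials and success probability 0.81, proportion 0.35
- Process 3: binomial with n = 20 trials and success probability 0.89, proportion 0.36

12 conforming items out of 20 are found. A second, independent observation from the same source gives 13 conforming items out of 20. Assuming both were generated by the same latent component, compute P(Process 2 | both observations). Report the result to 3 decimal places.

P(component k | x) = π_k·f_k(x) / marginal(x), where marginal(x) = Σ_j π_j·f_j(x).
Since both observations come from the same component, the likelihood for component k is f_k(x₁)·f_k(x₂).
  L_1 = [0.0727309] × [0.0366197] = 0.00266339
  L_2 = [0.0170654] × [0.0447707] = 0.00076403
  L_3 = [0.000666943] × [0.00332072] = 2.21473e-06
Prior × likelihood for each component:
  π_1·L_1 = 0.29 × 0.00266339 = 0.000772382
  π_2·L_2 = 0.35 × 0.00076403 = 0.00026741
  π_3·L_3 = 0.36 × 2.21473e-06 = 7.97304e-07
Sum: 0.000772382 + 0.00026741 + 7.97304e-07 = 0.00104059
P(Process 2 | x) ≈ 0.257

0.257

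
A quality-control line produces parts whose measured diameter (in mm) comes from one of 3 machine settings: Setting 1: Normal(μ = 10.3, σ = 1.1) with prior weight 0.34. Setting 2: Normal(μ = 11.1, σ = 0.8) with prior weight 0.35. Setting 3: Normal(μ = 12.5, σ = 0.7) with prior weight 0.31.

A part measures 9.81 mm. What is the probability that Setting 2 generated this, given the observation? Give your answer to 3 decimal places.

By Bayes' theorem, P(k | x) = π_k f_k(x) / Σ_j π_j f_j(x).
Evaluate each component's likelihood at the observed value:
  L_1 = 0.328419
  L_2 = 0.135895
  L_3 = 0.000354062
Prior × likelihood for each component:
  π_1·L_1 = 0.34 × 0.328419 = 0.111663
  π_2·L_2 = 0.35 × 0.135895 = 0.0475632
  π_3·L_3 = 0.31 × 0.000354062 = 0.000109759
Denominator: 0.111663 + 0.0475632 + 0.000109759 = 0.159336
P(Setting 2 | x) ≈ 0.299

0.299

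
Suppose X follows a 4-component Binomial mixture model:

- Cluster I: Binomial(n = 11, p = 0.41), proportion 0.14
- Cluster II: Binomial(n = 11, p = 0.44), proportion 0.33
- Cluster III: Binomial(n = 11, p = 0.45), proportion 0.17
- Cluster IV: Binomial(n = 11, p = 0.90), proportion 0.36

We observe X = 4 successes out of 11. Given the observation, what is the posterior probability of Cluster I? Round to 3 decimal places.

0.235

P(component k | x) = π_k·f_k(x) / marginal(x), where marginal(x) = Σ_j π_j·f_j(x).
Component likelihoods at x = 4 successes out of 11:
  p_I = C(11,4)·0.41^4·0.59^7 = 330·0.0282576·0.0248865 = 0.232067
  p_II = C(11,4)·0.44^4·0.56^7 = 330·0.037481·0.0172709 = 0.213619
  p_III = C(11,4)·0.45^4·0.55^7 = 330·0.0410063·0.0152244 = 0.206017
  p_IV = C(11,4)·0.90^4·0.10^7 = 330·0.6561·1e-07 = 2.16513e-05
Prior × likelihood for each component:
  π_I·p_I = 0.14 × 0.232067 = 0.0324894
  π_II·p_II = 0.33 × 0.213619 = 0.0704944
  π_III·p_III = 0.17 × 0.206017 = 0.0350229
  π_IV·p_IV = 0.36 × 2.16513e-05 = 7.79447e-06
Evidence: 0.0324894 + 0.0704944 + 0.0350229 + 7.79447e-06 = 0.138014
Responsibility of Cluster I: 0.0324894 / 0.138014 ≈ 0.235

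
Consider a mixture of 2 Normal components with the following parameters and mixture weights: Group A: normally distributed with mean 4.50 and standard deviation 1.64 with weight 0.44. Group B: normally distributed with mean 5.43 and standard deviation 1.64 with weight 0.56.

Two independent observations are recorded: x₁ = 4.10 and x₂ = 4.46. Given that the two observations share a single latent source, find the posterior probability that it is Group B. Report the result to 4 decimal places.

0.4421

By Bayes' theorem, P(k | x) = P(Z=k) f_k(x) / Σ_j P(Z=j) f_j(x).
Since both observations come from the same component, the likelihood for component k is f_k(x₁)·f_k(x₂).
  f_A = [(1/(1.64·√(2π)))·exp(−(4.10−4.50)²/(2·1.64²)) = 0.243257·exp(-0.02974) = 0.236129] × [0.243185] = 0.057423
  f_B = [(1/(1.64·√(2π)))·exp(−(4.10−5.43)²/(2·1.64²)) = 0.243257·exp(-0.32884) = 0.175086] × [0.204222] = 0.0357564
Prior × likelihood for each component:
  P(Z=A)·f_A = 0.44 × 0.057423 = 0.0252661
  P(Z=B)·f_B = 0.56 × 0.0357564 = 0.0200236
Sum: 0.0252661 + 0.0200236 = 0.0452897
P(Group B | x) = 0.0200236 / 0.0452897 ≈ 0.4421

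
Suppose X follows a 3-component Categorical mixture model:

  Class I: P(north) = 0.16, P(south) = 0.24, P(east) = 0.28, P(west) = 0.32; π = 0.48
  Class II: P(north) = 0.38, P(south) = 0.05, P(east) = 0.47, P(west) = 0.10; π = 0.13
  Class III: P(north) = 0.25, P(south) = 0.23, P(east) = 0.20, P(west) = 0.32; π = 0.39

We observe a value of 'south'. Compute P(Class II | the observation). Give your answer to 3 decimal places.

By Bayes' theorem, P(k | x) = P(Z=k) f_k(x) / Σ_j P(Z=j) f_j(x).
Component likelihoods at x = 'south':
  f_I = P(south | comp) = 0.24
  f_II = P(south | comp) = 0.05
  f_III = P(south | comp) = 0.23
Weight by the priors:
  P(Z=I)·f_I = 0.48 × 0.24 = 0.1152
  P(Z=II)·f_II = 0.13 × 0.05 = 0.0065
  P(Z=III)·f_III = 0.39 × 0.23 = 0.0897
Evidence: 0.1152 + 0.0065 + 0.0897 = 0.2114
Responsibility of Class II: 0.0065 / 0.2114 ≈ 0.031

0.031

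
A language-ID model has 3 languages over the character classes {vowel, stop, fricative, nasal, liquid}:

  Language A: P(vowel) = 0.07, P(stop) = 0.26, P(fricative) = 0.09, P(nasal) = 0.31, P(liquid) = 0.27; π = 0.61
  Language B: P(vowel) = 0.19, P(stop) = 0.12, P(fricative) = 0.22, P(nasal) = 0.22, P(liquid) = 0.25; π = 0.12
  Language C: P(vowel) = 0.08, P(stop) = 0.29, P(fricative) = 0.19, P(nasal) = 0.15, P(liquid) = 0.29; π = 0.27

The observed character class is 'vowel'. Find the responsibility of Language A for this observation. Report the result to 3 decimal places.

P(component k | x) = P(Z=k)·f_k(x) / marginal(x), where marginal(x) = Σ_j P(Z=j)·f_j(x).
Evaluate each component's likelihood at the observed value:
  L_A = P(vowel | comp) = 0.07
  L_B = P(vowel | comp) = 0.19
  L_C = P(vowel | comp) = 0.08
Prior × likelihood for each component:
  P(Z=A)·L_A = 0.61 × 0.07 = 0.0427
  P(Z=B)·L_B = 0.12 × 0.19 = 0.0228
  P(Z=C)·L_C = 0.27 × 0.08 = 0.0216
Normaliser: 0.0427 + 0.0228 + 0.0216 = 0.0871
P(Language A | x) ≈ 0.490

0.490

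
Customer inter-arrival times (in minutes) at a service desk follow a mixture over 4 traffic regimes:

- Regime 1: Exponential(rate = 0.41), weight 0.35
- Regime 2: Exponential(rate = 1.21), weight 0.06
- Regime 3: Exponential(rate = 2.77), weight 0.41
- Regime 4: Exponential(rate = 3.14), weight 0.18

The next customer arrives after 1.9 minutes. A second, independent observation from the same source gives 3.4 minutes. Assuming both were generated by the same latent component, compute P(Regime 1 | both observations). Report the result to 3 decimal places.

P(component k | x) = π_k·f_k(x) / marginal(x), where marginal(x) = Σ_j π_j·f_j(x).
Since both observations come from the same component, the likelihood for component k is f_k(x₁)·f_k(x₂).
  p_1 = [0.41·e^(−0.41·1.9) = 0.41·e^(−0.7790) = 0.188135] × [0.101713] = 0.0191358
  p_2 = [1.21·e^(−1.21·1.9) = 1.21·e^(−2.2990) = 0.121435] × [0.0197742] = 0.00240127
  p_3 = [2.77·e^(−2.77·1.9) = 2.77·e^(−5.2630) = 0.0143479] × [0.000225058] = 3.22911e-06
  p_4 = [3.14·e^(−3.14·1.9) = 3.14·e^(−5.9660) = 0.00805246] × [7.25106e-05] = 5.83889e-07
Prior × likelihood for each component:
  π_1·p_1 = 0.35 × 0.0191358 = 0.00669752
  π_2·p_2 = 0.06 × 0.00240127 = 0.000144076
  π_3·p_3 = 0.41 × 3.22911e-06 = 1.32393e-06
  π_4·p_4 = 0.18 × 5.83889e-07 = 1.051e-07
Evidence: 0.00669752 + 0.000144076 + 1.32393e-06 + 1.051e-07 = 0.00684302
Responsibility of Regime 1: 0.00669752 / 0.00684302 ≈ 0.979

0.979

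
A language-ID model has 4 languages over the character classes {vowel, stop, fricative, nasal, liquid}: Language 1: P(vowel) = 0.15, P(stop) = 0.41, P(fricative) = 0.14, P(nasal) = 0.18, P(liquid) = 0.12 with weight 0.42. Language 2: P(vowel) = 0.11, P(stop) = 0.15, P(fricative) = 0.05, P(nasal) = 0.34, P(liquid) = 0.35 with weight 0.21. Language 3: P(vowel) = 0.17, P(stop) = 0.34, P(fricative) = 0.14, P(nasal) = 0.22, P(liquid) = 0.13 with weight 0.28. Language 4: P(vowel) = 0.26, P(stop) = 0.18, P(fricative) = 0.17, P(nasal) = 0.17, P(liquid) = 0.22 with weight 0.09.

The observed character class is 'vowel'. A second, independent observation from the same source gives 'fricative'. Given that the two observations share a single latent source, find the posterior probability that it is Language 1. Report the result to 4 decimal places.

By Bayes' theorem, P(k | x) = w_k f_k(x) / Σ_j w_j f_j(x).
Since both observations come from the same component, the likelihood for component k is f_k(x₁)·f_k(x₂).
  f_1 = [0.15] × [0.14] = 0.021
  f_2 = [0.11] × [0.05] = 0.0055
  f_3 = [0.17] × [0.14] = 0.0238
  f_4 = [0.26] × [0.17] = 0.0442
Unnormalised posteriors:
  w_1·f_1 = 0.42 × 0.021 = 0.00882
  w_2·f_2 = 0.21 × 0.0055 = 0.001155
  w_3·f_3 = 0.28 × 0.0238 = 0.006664
  w_4·f_4 = 0.09 × 0.0442 = 0.003978
Denominator: 0.00882 + 0.001155 + 0.006664 + 0.003978 = 0.020617
So the posterior for Language 1 is 0.00882 / 0.020617 ≈ 0.4278.

0.4278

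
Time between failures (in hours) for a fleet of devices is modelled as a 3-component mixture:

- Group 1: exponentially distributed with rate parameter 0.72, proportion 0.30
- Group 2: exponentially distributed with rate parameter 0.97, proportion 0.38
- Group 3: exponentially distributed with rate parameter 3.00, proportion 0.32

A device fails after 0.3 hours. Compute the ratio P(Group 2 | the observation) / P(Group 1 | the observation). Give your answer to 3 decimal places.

1.583

Only the two components matter; the odds are (w_i f_i(x)) / (w_j f_j(x)).
Evaluate each component's likelihood at the observed value:
  p_1 = 0.580129
  p_2 = 0.72509
  p_3 = 1.21971
Odds = (0.38/0.30) × (0.72509/0.580129) = 1.26667 × 1.24988 ≈ 1.583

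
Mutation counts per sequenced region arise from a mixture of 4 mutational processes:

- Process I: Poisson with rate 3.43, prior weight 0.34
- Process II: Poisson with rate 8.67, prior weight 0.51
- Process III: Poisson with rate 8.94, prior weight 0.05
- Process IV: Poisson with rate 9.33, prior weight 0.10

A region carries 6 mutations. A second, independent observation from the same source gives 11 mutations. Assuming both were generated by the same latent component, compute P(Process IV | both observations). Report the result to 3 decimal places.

0.142

By Bayes' theorem, P(k | x) = P(Z=k) f_k(x) / Σ_j P(Z=j) f_j(x).
Since both observations come from the same component, the likelihood for component k is f_k(x₁)·f_k(x₂).
  p_I = [e^(−3.43)·3.43^6/6! = 0.0732491] × [0.000627263] = 4.59464e-05
  p_II = [e^(−8.67)·8.67^6/6! = 0.101263] × [0.089479] = 0.00906087
  p_III = [e^(−8.94)·8.94^6/6! = 0.092918] × [0.0957115] = 0.00889333
  p_IV = [e^(−9.33)·9.33^6/6! = 0.0812812] × [0.103651] = 0.0084249
Unnormalised posteriors:
  P(Z=I)·p_I = 0.34 × 4.59464e-05 = 1.56218e-05
  P(Z=II)·p_II = 0.51 × 0.00906087 = 0.00462105
  P(Z=III)·p_III = 0.05 × 0.00889333 = 0.000444666
  P(Z=IV)·p_IV = 0.10 × 0.0084249 = 0.00084249
Denominator: 1.56218e-05 + 0.00462105 + 0.000444666 + 0.00084249 = 0.00592382
So the posterior for Process IV is 0.00084249 / 0.00592382 ≈ 0.142.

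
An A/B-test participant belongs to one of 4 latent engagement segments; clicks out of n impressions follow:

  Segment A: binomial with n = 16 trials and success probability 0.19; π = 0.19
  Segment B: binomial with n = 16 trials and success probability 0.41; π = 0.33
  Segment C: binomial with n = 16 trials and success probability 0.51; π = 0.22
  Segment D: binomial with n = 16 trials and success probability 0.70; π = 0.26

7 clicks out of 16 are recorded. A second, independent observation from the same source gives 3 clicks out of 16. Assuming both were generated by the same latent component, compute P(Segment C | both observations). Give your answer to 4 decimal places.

Posterior ∝ prior × likelihood, so P(k | x) ∝ w_k f_k(x); normalise over all components.
Since both observations come from the same component, the likelihood for component k is f_k(x₁)·f_k(x₂).
  L_A = [0.0153485] × [0.248173] = 0.00380908
  L_B = [0.193011] × [0.040515] = 0.00781982
  L_C = [0.167179] × [0.00697345] = 0.00116581
  L_D = [0.018544] × [3.06238e-05] = 5.67887e-07
Prior × likelihood for each component:
  w_A·L_A = 0.19 × 0.00380908 = 0.000723726
  w_B·L_B = 0.33 × 0.00781982 = 0.00258054
  w_C·L_C = 0.22 × 0.00116581 = 0.000256479
  w_D·L_D = 0.26 × 5.67887e-07 = 1.47651e-07
Normaliser: 0.000723726 + 0.00258054 + 0.000256479 + 1.47651e-07 = 0.00356089
P(Segment C | data) ≈ 0.0720

0.0720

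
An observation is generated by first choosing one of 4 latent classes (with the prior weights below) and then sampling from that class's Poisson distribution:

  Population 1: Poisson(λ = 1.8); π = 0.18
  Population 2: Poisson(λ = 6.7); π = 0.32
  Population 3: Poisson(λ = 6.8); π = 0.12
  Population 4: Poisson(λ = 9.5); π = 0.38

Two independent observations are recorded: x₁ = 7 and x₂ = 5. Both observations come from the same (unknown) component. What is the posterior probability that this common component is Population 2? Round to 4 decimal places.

0.6031

Apply Bayes' rule: the posterior for each component is proportional to its prior times its likelihood at x.
Since both observations come from the same component, the likelihood for component k is f_k(x₁)·f_k(x₂).
  L_1 = [e^(−1.8)·1.8^7/7! = 0.00200792] × [0.0260286] = 5.22635e-05
  L_2 = [e^(−6.7)·6.7^7/7! = 0.14802] × [0.13849] = 0.0204993
  L_3 = [e^(−6.8)·6.8^7/7! = 0.148569] × [0.134946] = 0.0200489
  L_4 = [e^(−9.5)·9.5^7/7! = 0.103714] × [0.0482658] = 0.00500583
Multiply by the mixture weights:
  π_1·L_1 = 0.18 × 5.22635e-05 = 9.40742e-06
  π_2·L_2 = 0.32 × 0.0204993 = 0.00655979
  π_3·L_3 = 0.12 × 0.0200489 = 0.00240587
  π_4·L_4 = 0.38 × 0.00500583 = 0.00190222
Evidence: 9.40742e-06 + 0.00655979 + 0.00240587 + 0.00190222 = 0.0108773
P(Population 2 | x₁,x₂) ≈ 0.6031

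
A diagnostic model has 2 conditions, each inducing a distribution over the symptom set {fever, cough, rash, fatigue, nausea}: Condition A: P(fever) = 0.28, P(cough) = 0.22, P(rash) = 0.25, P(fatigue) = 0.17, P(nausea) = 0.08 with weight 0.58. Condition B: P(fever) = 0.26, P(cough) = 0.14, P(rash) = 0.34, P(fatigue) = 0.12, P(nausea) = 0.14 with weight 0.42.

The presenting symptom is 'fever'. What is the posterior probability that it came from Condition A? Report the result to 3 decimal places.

The responsibility of component k is w_k f_k(x) divided by Σ_j w_j f_j(x).
Component likelihoods at x = 'fever':
  L_A = P(fever | comp) = 0.28
  L_B = P(fever | comp) = 0.26
Weight by the priors:
  w_A·L_A = 0.58 × 0.28 = 0.1624
  w_B·L_B = 0.42 × 0.26 = 0.1092
Evidence: 0.1624 + 0.1092 = 0.2716
So the posterior for Condition A is 0.1624 / 0.2716 ≈ 0.598.

0.598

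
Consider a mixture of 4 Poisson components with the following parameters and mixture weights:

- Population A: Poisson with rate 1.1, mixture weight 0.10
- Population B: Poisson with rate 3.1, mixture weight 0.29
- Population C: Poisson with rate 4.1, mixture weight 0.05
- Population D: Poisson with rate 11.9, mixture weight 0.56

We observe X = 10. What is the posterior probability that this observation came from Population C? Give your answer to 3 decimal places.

0.005

P(component k | x) = π_k·f_k(x) / marginal(x), where marginal(x) = Σ_j π_j·f_j(x).
Component likelihoods at x = 10:
  f_A = 2.37925e-07
  f_B = 0.00101752
  f_C = 0.00613011
  f_D = 0.106562
Unnormalised posteriors:
  π_A·f_A = 0.10 × 2.37925e-07 = 2.37925e-08
  π_B·f_B = 0.29 × 0.00101752 = 0.000295079
  π_C·f_C = 0.05 × 0.00613011 = 0.000306505
  π_D·f_D = 0.56 × 0.106562 = 0.0596747
Marginal: 2.37925e-08 + 0.000295079 + 0.000306505 + 0.0596747 = 0.0602763
Responsibility of Population C: 0.000306505 / 0.0602763 ≈ 0.005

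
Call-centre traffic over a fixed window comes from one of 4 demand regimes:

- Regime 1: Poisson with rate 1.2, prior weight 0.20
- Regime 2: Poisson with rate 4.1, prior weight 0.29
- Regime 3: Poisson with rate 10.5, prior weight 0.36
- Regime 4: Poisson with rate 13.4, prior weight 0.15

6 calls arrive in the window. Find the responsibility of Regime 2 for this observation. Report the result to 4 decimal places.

P(component k | x) = w_k·f_k(x) / marginal(x), where marginal(x) = Σ_j w_j·f_j(x).
Component likelihoods at x = 6 calls:
  p_1 = 0.00124911
  p_2 = 0.109336
  p_3 = 0.051252
  p_4 = 0.0121829
Unnormalised posteriors:
  w_1·p_1 = 0.20 × 0.00124911 = 0.000249823
  w_2·p_2 = 0.29 × 0.109336 = 0.0317074
  w_3·p_3 = 0.36 × 0.051252 = 0.0184507
  w_4·p_4 = 0.15 × 0.0121829 = 0.00182743
Normaliser: 0.000249823 + 0.0317074 + 0.0184507 + 0.00182743 = 0.0522354
P(Regime 2 | the observation) ≈ 0.6070

0.6070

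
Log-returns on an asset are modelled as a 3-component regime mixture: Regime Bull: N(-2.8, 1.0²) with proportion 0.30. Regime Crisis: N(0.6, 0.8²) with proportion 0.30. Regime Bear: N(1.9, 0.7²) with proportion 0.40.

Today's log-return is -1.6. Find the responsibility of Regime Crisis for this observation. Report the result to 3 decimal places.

0.055

P(component k | x) = π_k·f_k(x) / marginal(x), where marginal(x) = Σ_j π_j·f_j(x).
Evaluate each component's likelihood at the observed value:
  p_Bull = 0.194186
  p_Crisis = 0.011367
  p_Bear = 2.12389e-06
Multiply by the mixture weights:
  π_Bull·p_Bull = 0.30 × 0.194186 = 0.0582558
  π_Crisis·p_Crisis = 0.30 × 0.011367 = 0.00341009
  π_Bear·p_Bear = 0.40 × 2.12389e-06 = 8.49554e-07
Normaliser: 0.0582558 + 0.00341009 + 8.49554e-07 = 0.0616668
So the posterior for Regime Crisis is 0.00341009 / 0.0616668 ≈ 0.055.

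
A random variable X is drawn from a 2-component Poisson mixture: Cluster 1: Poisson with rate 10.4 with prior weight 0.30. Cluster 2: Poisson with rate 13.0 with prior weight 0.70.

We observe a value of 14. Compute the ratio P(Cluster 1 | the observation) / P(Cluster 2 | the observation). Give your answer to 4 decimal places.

The posterior odds equal the prior odds times the likelihood ratio: (π_i/π_j)·(f_i(x)/f_j(x)).
Evaluate each component's likelihood at the observed value:
  f_1 = 0.0604499
  f_2 = 0.102087
Posterior odds = (π_1·f_1) / (π_2·f_2) = (0.30·0.0604499) / (0.70·0.102087) = 0.018135 / 0.0714609 ≈ 0.2538

0.2538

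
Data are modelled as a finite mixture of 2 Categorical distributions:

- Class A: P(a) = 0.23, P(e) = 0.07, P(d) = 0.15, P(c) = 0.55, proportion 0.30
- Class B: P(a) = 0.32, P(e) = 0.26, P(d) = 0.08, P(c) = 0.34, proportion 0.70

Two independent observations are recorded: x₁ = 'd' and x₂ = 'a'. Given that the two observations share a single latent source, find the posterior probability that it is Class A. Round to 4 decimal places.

0.3661

The responsibility of component k is π_k f_k(x) divided by Σ_j π_j f_j(x).
Since both observations come from the same component, the likelihood for component k is f_k(x₁)·f_k(x₂).
  p_A = [0.15] × [0.23] = 0.0345
  p_B = [0.08] × [0.32] = 0.0256
Unnormalised posteriors:
  π_A·p_A = 0.30 × 0.0345 = 0.01035
  π_B·p_B = 0.70 × 0.0256 = 0.01792
Marginal: 0.01035 + 0.01792 = 0.02827
P(Class A | x) = 0.01035 / 0.02827 ≈ 0.3661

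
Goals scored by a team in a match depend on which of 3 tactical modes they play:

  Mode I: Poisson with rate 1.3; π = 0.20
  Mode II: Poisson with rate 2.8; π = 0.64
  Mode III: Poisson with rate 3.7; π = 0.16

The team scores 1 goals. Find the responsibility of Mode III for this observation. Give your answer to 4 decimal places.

The responsibility of component k is π_k f_k(x) divided by Σ_j π_j f_j(x).
Evaluate each component's likelihood at the observed value:
  f_I = 0.354291
  f_II = 0.170268
  f_III = 0.091477
Multiply by the mixture weights:
  π_I·f_I = 0.20 × 0.354291 = 0.0708583
  π_II·f_II = 0.64 × 0.170268 = 0.108972
  π_III·f_III = 0.16 × 0.091477 = 0.0146363
Normaliser: 0.0708583 + 0.108972 + 0.0146363 = 0.194466
Responsibility of Mode III: 0.0146363 / 0.194466 ≈ 0.0753

0.0753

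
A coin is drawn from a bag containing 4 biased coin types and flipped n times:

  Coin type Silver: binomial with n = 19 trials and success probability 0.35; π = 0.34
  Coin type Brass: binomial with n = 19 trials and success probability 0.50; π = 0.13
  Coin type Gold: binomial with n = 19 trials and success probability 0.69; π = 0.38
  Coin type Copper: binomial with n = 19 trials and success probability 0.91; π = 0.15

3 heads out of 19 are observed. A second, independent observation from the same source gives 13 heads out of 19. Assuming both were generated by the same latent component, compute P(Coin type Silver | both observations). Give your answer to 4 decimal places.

The responsibility of component k is P(Z=k) f_k(x) divided by Σ_j P(Z=j) f_j(x).
Since both observations come from the same component, the likelihood for component k is f_k(x₁)·f_k(x₂).
  p_Silver = [0.0421834] × [0.00242017] = 0.000102091
  p_Brass = [0.00184822] × [0.0517502] = 9.56458e-05
  p_Gold = [2.31557e-06] × [0.193504] = 4.48073e-07
  p_Copper = [1.35309e-14] × [0.00423131] = 5.72536e-17
Weight by the priors:
  P(Z=Silver)·p_Silver = 0.34 × 0.000102091 = 3.4711e-05
  P(Z=Brass)·p_Brass = 0.13 × 9.56458e-05 = 1.24339e-05
  P(Z=Gold)·p_Gold = 0.38 × 4.48073e-07 = 1.70268e-07
  P(Z=Copper)·p_Copper = 0.15 × 5.72536e-17 = 8.58805e-18
Sum: 3.4711e-05 + 1.24339e-05 + 1.70268e-07 + 8.58805e-18 = 4.73152e-05
Responsibility of Coin type Silver: 3.4711e-05 / 4.73152e-05 ≈ 0.7336

0.7336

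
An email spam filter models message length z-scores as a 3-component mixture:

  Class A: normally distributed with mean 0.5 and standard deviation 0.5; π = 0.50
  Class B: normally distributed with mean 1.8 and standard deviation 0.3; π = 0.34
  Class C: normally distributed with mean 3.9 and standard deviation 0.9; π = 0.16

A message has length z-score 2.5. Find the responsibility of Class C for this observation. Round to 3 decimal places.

Apply Bayes' rule: the posterior for each component is proportional to its prior times its likelihood at x.
Component likelihoods at x = 2.5:
  p_A = 0.00026766
  p_B = 0.0874063
  p_C = 0.132198
Prior × likelihood for each component:
  w_A·p_A = 0.50 × 0.00026766 = 0.00013383
  w_B·p_B = 0.34 × 0.0874063 = 0.0297181
  w_C·p_C = 0.16 × 0.132198 = 0.0211517
Marginal: 0.00013383 + 0.0297181 + 0.0211517 = 0.0510036
P(Class C | data) = 0.0211517 / 0.0510036 ≈ 0.415

0.415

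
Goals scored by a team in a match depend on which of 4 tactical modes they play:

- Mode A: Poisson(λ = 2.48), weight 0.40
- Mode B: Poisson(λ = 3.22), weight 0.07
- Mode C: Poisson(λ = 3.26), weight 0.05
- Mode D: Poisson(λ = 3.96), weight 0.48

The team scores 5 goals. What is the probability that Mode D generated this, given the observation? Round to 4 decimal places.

0.6491

Posterior ∝ prior × likelihood, so P(k | x) ∝ P(Z=k) f_k(x); normalise over all components.
Evaluate each component's likelihood at the observed value:
  p_A = 0.0654677
  p_B = 0.115258
  p_C = 0.11779
  p_D = 0.154699
Weight by the priors:
  P(Z=A)·p_A = 0.40 × 0.0654677 = 0.0261871
  P(Z=B)·p_B = 0.07 × 0.115258 = 0.00806804
  P(Z=C)·p_C = 0.05 × 0.11779 = 0.00588948
  P(Z=D)·p_D = 0.48 × 0.154699 = 0.0742557
Sum: 0.0261871 + 0.00806804 + 0.00588948 + 0.0742557 = 0.1144
So the posterior for Mode D is 0.0742557 / 0.1144 ≈ 0.6491.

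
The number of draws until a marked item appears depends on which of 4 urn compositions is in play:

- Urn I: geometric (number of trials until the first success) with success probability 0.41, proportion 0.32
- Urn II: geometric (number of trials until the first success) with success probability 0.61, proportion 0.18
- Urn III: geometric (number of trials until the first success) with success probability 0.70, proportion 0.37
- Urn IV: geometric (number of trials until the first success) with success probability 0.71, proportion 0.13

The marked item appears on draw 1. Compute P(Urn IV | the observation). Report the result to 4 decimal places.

0.1558

Apply Bayes' rule: the posterior for each component is proportional to its prior times its likelihood at x.
Component likelihoods at x = 1:
  L_I = 0.41
  L_II = 0.61
  L_III = 0.7
  L_IV = 0.71
Weight by the priors:
  π_I·L_I = 0.32 × 0.41 = 0.1312
  π_II·L_II = 0.18 × 0.61 = 0.1098
  π_III·L_III = 0.37 × 0.7 = 0.259
  π_IV·L_IV = 0.13 × 0.71 = 0.0923
Sum: 0.1312 + 0.1098 + 0.259 + 0.0923 = 0.5923
P(Urn IV | data) = 0.0923 / 0.5923 ≈ 0.1558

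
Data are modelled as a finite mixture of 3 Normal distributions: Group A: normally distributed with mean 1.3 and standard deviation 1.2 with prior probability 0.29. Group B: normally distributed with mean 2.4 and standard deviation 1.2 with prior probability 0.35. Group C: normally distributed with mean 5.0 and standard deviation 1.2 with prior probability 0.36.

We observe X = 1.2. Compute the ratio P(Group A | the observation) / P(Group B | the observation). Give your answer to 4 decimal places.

1.3613

Only the two components matter; the odds are (π_i f_i(x)) / (π_j f_j(x)).
Evaluate each component's likelihood at the observed value:
  L_A = (1/(1.2·√(2π)))·exp(−(1.2−1.3)²/(2·1.2²)) = 0.332452·exp(-0.00347) = 0.3313
  L_B = (1/(1.2·√(2π)))·exp(−(1.2−2.4)²/(2·1.2²)) = 0.332452·exp(-0.50000) = 0.201642
  L_C = (1/(1.2·√(2π)))·exp(−(1.2−5.0)²/(2·1.2²)) = 0.332452·exp(-5.01389) = 0.00220915
Odds = (0.29/0.35) × (0.3313/0.201642) = 0.828571 × 1.64301 ≈ 1.3613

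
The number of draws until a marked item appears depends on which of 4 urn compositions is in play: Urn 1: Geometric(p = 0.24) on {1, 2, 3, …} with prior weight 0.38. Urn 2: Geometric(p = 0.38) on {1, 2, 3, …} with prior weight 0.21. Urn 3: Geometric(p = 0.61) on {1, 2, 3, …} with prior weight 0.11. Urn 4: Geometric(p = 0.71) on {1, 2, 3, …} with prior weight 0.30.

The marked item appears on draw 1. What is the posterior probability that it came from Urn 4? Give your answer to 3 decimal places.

Posterior ∝ prior × likelihood, so P(k | x) ∝ π_k f_k(x); normalise over all components.
Geometric probabilities:
  f_1 = 0.24
  f_2 = 0.38
  f_3 = 0.61
  f_4 = 0.71
Multiply by the mixture weights:
  π_1·f_1 = 0.38 × 0.24 = 0.0912
  π_2·f_2 = 0.21 × 0.38 = 0.0798
  π_3·f_3 = 0.11 × 0.61 = 0.0671
  π_4·f_4 = 0.30 × 0.71 = 0.213
Marginal: 0.0912 + 0.0798 + 0.0671 + 0.213 = 0.4511
Responsibility of Urn 4: 0.213 / 0.4511 ≈ 0.472

0.472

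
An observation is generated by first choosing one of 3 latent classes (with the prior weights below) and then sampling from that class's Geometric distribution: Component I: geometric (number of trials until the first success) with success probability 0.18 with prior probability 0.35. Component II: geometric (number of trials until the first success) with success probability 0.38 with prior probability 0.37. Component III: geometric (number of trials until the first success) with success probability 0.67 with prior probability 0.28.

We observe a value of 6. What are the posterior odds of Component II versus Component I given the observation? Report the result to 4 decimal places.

Since P(k|x) ∝ π_k f_k(x), the posterior odds are π_i f_i(x) / (π_j f_j(x)).
Evaluate each component's likelihood at the observed value:
  f_I = 0.18·(1−0.18)^5 = 0.18·0.37074 = 0.0667332
  f_II = 0.38·(1−0.38)^5 = 0.38·0.0916133 = 0.034813
  f_III = 0.67·(1−0.67)^5 = 0.67·0.00391354 = 0.00262207
Odds = (0.37/0.35) × (0.034813/0.0667332) = 1.05714 × 0.521675 ≈ 0.5515

0.5515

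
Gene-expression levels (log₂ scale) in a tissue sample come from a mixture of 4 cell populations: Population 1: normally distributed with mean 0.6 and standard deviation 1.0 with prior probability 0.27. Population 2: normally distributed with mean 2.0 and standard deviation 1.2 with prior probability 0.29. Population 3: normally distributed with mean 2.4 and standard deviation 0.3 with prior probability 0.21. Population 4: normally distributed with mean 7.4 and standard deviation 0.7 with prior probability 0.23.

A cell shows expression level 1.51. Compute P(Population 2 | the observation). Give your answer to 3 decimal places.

0.543

P(component k | x) = π_k·f_k(x) / marginal(x), where marginal(x) = Σ_j π_j·f_j(x).
Evaluate each component's likelihood at the observed value:
  f_1 = 0.263688
  f_2 = 0.30586
  f_3 = 0.0163174
  f_4 = 2.40848e-16
Weight by the priors:
  π_1·f_1 = 0.27 × 0.263688 = 0.0711958
  π_2·f_2 = 0.29 × 0.30586 = 0.0886994
  π_3·f_3 = 0.21 × 0.0163174 = 0.00342666
  π_4·f_4 = 0.23 × 2.40848e-16 = 5.5395e-17
Marginal: 0.0711958 + 0.0886994 + 0.00342666 + 5.5395e-17 = 0.163322
Responsibility of Population 2: 0.0886994 / 0.163322 ≈ 0.543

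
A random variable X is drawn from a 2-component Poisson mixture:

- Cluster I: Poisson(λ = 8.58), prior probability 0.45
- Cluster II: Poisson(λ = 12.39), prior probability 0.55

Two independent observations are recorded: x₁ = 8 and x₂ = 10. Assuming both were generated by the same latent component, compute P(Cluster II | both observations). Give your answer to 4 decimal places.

Posterior ∝ prior × likelihood, so P(k | x) ∝ w_k f_k(x); normalise over all components.
Since both observations come from the same component, the likelihood for component k is f_k(x₁)·f_k(x₂).
  L_I = [0.136814] × [0.111909] = 0.0153107
  L_II = [0.0572982] × [0.097733] = 0.00559993
Multiply by the mixture weights:
  w_I·L_I = 0.45 × 0.0153107 = 0.0068898
  w_II·L_II = 0.55 × 0.00559993 = 0.00307996
Evidence: 0.0068898 + 0.00307996 = 0.00996977
P(Cluster II | x₁,x₂) = 0.00307996 / 0.00996977 ≈ 0.3089

0.3089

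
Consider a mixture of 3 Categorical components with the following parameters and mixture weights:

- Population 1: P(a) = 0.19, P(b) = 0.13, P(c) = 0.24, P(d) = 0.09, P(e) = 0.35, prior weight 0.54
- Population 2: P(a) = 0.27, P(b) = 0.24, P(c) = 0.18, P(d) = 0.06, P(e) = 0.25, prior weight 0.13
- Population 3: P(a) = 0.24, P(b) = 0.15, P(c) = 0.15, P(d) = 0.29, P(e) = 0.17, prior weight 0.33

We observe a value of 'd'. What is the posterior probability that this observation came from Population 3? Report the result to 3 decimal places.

0.629

By Bayes' theorem, P(k | x) = π_k f_k(x) / Σ_j π_j f_j(x).
Evaluate each component's likelihood at the observed value:
  f_1 = P(d | comp) = 0.09
  f_2 = P(d | comp) = 0.06
  f_3 = P(d | comp) = 0.29
Weight by the priors:
  π_1·f_1 = 0.54 × 0.09 = 0.0486
  π_2·f_2 = 0.13 × 0.06 = 0.0078
  π_3·f_3 = 0.33 × 0.29 = 0.0957
Denominator: 0.0486 + 0.0078 + 0.0957 = 0.1521
Responsibility of Population 3: 0.0957 / 0.1521 ≈ 0.629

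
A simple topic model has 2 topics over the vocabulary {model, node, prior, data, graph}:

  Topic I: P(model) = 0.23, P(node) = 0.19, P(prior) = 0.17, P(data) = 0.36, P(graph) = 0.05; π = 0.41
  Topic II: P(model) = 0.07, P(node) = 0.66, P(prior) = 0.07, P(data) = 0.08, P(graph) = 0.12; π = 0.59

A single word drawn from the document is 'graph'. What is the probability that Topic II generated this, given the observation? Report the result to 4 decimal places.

Apply Bayes' rule: the posterior for each component is proportional to its prior times its likelihood at x.
Categorical probabilities:
  p_I = 0.05
  p_II = 0.12
Prior × likelihood for each component:
  π_I·p_I = 0.41 × 0.05 = 0.0205
  π_II·p_II = 0.59 × 0.12 = 0.0708
Denominator: 0.0205 + 0.0708 = 0.0913
Responsibility of Topic II: 0.0708 / 0.0913 ≈ 0.7755

0.7755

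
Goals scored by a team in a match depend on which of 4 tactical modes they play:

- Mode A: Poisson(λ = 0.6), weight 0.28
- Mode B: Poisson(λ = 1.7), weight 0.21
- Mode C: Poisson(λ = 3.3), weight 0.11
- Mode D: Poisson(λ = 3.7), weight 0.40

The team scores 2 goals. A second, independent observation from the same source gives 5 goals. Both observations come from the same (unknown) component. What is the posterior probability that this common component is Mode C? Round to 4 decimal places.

P(component k | x) = w_k·f_k(x) / marginal(x), where marginal(x) = Σ_j w_j·f_j(x).
Since both observations come from the same component, the likelihood for component k is f_k(x₁)·f_k(x₂).
  f_A = [0.0987861] × [0.00035563] = 3.51313e-05
  f_B = [0.263978] × [0.0216154] = 0.00570598
  f_C = [0.200829] × [0.120286] = 0.024157
  f_D = [0.169233] × [0.142869] = 0.0241781
Unnormalised posteriors:
  w_A·f_A = 0.28 × 3.51313e-05 = 9.83676e-06
  w_B·f_B = 0.21 × 0.00570598 = 0.00119826
  w_C·f_C = 0.11 × 0.024157 = 0.00265727
  w_D·f_D = 0.40 × 0.0241781 = 0.00967123
Marginal: 9.83676e-06 + 0.00119826 + 0.00265727 + 0.00967123 = 0.0135366
P(Mode C | data) = 0.00265727 / 0.0135366 ≈ 0.1963

0.1963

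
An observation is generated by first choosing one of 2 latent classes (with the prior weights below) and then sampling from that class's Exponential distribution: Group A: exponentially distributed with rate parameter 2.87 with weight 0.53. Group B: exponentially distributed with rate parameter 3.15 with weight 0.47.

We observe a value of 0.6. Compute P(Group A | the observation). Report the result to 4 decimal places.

0.5486

Apply Bayes' rule: the posterior for each component is proportional to its prior times its likelihood at x.
Evaluate each component's likelihood at the observed value:
  p_A = 0.512893
  p_B = 0.475876
Multiply by the mixture weights:
  π_A·p_A = 0.53 × 0.512893 = 0.271833
  π_B·p_B = 0.47 × 0.475876 = 0.223662
Normaliser: 0.271833 + 0.223662 = 0.495495
Responsibility of Group A: 0.271833 / 0.495495 ≈ 0.5486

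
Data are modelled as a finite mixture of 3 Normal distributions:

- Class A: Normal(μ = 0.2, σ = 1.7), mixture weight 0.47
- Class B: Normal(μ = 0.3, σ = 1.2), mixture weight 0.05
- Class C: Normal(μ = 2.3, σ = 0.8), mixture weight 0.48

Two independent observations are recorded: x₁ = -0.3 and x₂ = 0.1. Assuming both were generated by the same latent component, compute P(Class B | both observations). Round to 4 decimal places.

0.1627

P(component k | x) = P(Z=k)·f_k(x) / marginal(x), where marginal(x) = Σ_j P(Z=j)·f_j(x).
Since both observations come from the same component, the likelihood for component k is f_k(x₁)·f_k(x₂).
  p_A = [0.224738] × [0.234266] = 0.0526486
  p_B = [0.293388] × [0.327866] = 0.096192
  p_C = [0.00253631] × [0.011367] = 2.88301e-05
Unnormalised posteriors:
  P(Z=A)·p_A = 0.47 × 0.0526486 = 0.0247448
  P(Z=B)·p_B = 0.05 × 0.096192 = 0.0048096
  P(Z=C)·p_C = 0.48 × 2.88301e-05 = 1.38385e-05
Sum: 0.0247448 + 0.0048096 + 1.38385e-05 = 0.0295683
So the posterior for Class B is 0.0048096 / 0.0295683 ≈ 0.1627.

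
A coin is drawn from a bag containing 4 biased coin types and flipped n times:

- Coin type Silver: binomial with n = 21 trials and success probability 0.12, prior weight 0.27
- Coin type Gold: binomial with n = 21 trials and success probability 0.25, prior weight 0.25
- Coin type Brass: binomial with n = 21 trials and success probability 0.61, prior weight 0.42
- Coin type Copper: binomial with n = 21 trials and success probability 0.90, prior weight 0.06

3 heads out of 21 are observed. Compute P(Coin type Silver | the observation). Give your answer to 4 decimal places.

Apply Bayes' rule: the posterior for each component is proportional to its prior times its likelihood at x.
Component likelihoods at x = 3 heads out of 21:
  L_Silver = 0.230188
  L_Gold = 0.117159
  L_Brass = 1.31524e-05
  L_Copper = 9.6957e-16
Unnormalised posteriors:
  w_Silver·L_Silver = 0.27 × 0.230188 = 0.0621509
  w_Gold·L_Gold = 0.25 × 0.117159 = 0.0292897
  w_Brass·L_Brass = 0.42 × 1.31524e-05 = 5.524e-06
  w_Copper·L_Copper = 0.06 × 9.6957e-16 = 5.81742e-17
Normaliser: 0.0621509 + 0.0292897 + 5.524e-06 + 5.81742e-17 = 0.0914461
P(Coin type Silver | data) ≈ 0.6796

0.6796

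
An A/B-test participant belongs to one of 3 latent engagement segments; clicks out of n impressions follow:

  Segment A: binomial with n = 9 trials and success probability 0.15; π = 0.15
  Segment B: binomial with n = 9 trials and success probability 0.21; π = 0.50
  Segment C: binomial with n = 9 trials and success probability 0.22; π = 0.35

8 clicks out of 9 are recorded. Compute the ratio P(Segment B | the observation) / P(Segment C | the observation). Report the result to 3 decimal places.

Posterior odds = (w_i f_i(x)) / (w_j f_j(x)); the normalising sum cancels.
Evaluate each component's likelihood at the observed value:
  L_A = 1.96061e-06
  L_B = 2.68921e-05
  L_C = 3.85229e-05
1.3446e-05 / 1.3483e-05 ≈ 0.997

0.997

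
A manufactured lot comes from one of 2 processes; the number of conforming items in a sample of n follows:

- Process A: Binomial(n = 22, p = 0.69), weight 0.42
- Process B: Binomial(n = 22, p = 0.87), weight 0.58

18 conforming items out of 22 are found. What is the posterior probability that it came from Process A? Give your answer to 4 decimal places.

0.2652

The responsibility of component k is P(Z=k) f_k(x) divided by Σ_j P(Z=j) f_j(x).
Component likelihoods at x = 18 conforming items out of 22:
  L_A = C(22,18)·0.69^18·0.31^4 = 7315·0.00125685·0.00923521 = 0.0849072
  L_B = C(22,18)·0.87^18·0.13^4 = 7315·0.0815355·0.00028561 = 0.170347
Weight by the priors:
  P(Z=A)·L_A = 0.42 × 0.0849072 = 0.035661
  P(Z=B)·L_B = 0.58 × 0.170347 = 0.0988012
Sum: 0.035661 + 0.0988012 = 0.134462
Responsibility of Process A: 0.035661 / 0.134462 ≈ 0.2652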